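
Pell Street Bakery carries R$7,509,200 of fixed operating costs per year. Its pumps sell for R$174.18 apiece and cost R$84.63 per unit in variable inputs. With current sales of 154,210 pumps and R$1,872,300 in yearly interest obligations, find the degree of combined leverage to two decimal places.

3.12

Contribution at this volume is 154,210 × R$89.55 = R$13,809,505.50.
Subtracting fixed costs: EBIT = R$13,809,505.50 − R$7,509,200 = R$6,300,305.50. Interest = R$1,872,300.00.
DOL = R$13,809,505.50 ÷ R$6,300,305.50 = 2.1919; DFL = R$6,300,305.50 ÷ R$4,428,005.50 = 1.4228.
Combined leverage = 2.1919 × 1.4228 = 3.1186.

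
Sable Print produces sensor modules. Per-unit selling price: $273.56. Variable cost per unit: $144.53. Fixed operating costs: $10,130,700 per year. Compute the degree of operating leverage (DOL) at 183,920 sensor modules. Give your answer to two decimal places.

Total contribution margin = 183,920 × $129.03 = $23,731,197.60.
Subtracting fixed costs: EBIT = $23,731,197.60 − $10,130,700 = $13,600,497.60.
So DOL = total CM / EBIT = $23,731,197.60 / $13,600,497.60 = 1.7449.

1.74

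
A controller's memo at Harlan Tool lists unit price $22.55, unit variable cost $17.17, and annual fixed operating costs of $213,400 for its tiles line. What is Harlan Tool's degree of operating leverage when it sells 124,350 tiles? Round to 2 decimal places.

1.47

Total contribution margin = 124,350 × $5.38 = $669,003.00.
Subtracting fixed costs: EBIT = $669,003.00 − $213,400 = $455,603.00.
So DOL = total CM / EBIT = $669,003.00 / $455,603.00 = 1.4684.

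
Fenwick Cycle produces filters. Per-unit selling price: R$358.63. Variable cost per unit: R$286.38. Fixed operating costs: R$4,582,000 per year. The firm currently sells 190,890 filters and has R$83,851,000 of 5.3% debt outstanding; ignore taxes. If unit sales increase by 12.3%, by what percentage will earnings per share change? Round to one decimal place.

Contribution at this volume is 190,890 × R$72.25 = R$13,791,802.50.
Subtracting fixed costs: EBIT = R$13,791,802.50 − R$4,582,000 = R$9,209,802.50.
After interest of R$4,444,103.00, pre-tax earnings = R$4,765,699.50.
Degree of combined leverage = contribution ÷ (EBIT − I) = R$13,791,802.50 ÷ R$4,765,699.50 = 2.8940.
%ΔEPS = DCL × %ΔSales = 2.8940 × +12.3% = +35.6%.

+35.6%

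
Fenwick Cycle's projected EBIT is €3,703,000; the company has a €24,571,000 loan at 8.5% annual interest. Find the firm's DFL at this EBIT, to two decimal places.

2.29

Annual interest charges come to €2,088,535.00.
DFL = EBIT ÷ (EBIT − I) = €3,703,000 ÷ (€3,703,000 − €2,088,535.00) = €3,703,000 ÷ €1,614,465.00 = 2.2936.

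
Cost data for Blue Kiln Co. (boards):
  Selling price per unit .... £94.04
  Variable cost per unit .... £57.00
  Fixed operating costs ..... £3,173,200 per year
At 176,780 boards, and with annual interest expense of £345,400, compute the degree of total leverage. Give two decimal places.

At 176,780 units, contribution = 176,780 × £37.04 = £6,547,931.20.
EBIT = £6,547,931.20 − £3,173,200 = £3,374,731.20. Interest = £345,400.00, so EBIT − I = £3,029,331.20.
DCL = contribution ÷ (EBIT − I) = £6,547,931.20 ÷ £3,029,331.20 = 2.1615.

2.16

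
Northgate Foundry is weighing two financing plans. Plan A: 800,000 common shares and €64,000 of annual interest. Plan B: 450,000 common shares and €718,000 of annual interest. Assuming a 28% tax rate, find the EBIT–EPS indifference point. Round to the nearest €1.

€1,558,857

At indifference, (EBIT − 64,000)(1 − t)/800,000 = (EBIT − 718,000)(1 − t)/450,000.
Cancelling (1 − t) and cross-multiplying: 450,000·(EBIT − 64,000) = 800,000·(EBIT − 718,000).
EBIT × (800,000 − 450,000) = 718,000 × 800,000 − 64,000 × 450,000 = 545,600,000,000, so EBIT = 545,600,000,000 ÷ 350,000 = 1,558,857.14.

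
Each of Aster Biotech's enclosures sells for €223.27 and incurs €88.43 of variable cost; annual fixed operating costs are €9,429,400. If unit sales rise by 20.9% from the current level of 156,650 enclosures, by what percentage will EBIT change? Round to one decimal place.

Contribution at this volume is 156,650 × €134.84 = €21,122,686.00.
Operating income = contribution − fixed costs = €21,122,686.00 − €9,429,400 = €11,693,286.00.
Degree of operating leverage = €21,122,686.00 / €11,693,286.00 = 1.8064.
%ΔEBIT = DOL × %ΔSales = 1.8064 × +20.9% = +37.8%.

+37.8%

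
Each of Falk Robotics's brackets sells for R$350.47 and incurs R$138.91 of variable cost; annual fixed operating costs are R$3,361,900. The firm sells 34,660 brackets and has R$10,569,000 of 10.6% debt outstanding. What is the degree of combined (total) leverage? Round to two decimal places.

2.57

Contribution at this volume is 34,660 × R$211.56 = R$7,332,669.60.
EBIT = R$7,332,669.60 − R$3,361,900 = R$3,970,769.60. Interest = R$1,120,314.00, so EBIT − I = R$2,850,455.60.
Degree of total leverage = total CM / (EBIT − interest) = R$7,332,669.60 / R$2,850,455.60 = 2.5725.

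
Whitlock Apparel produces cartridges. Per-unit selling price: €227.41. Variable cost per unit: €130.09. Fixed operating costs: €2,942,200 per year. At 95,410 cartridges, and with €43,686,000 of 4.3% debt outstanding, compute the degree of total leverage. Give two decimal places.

2.08

Total contribution margin = 95,410 × €97.32 = €9,285,301.20.
Subtracting fixed costs: EBIT = €9,285,301.20 − €2,942,200 = €6,343,101.20. Interest = €1,878,498.00.
DOL = €9,285,301.20 ÷ €6,343,101.20 = 1.4638; DFL = €6,343,101.20 ÷ €4,464,603.20 = 1.4208.
Combined leverage = 1.4638 × 1.4208 = 2.0798.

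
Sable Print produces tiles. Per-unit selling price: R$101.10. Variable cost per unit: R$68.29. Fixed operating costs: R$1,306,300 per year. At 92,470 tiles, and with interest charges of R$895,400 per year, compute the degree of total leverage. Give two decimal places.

Total contribution margin = 92,470 × R$32.81 = R$3,033,940.70.
EBIT = R$3,033,940.70 − R$1,306,300 = R$1,727,640.70. Interest = R$895,400.00.
DOL = R$3,033,940.70 ÷ R$1,727,640.70 = 1.7561; DFL = R$1,727,640.70 ÷ R$832,240.70 = 2.0759.
Combined leverage = 1.7561 × 2.0759 = 3.6455.

3.65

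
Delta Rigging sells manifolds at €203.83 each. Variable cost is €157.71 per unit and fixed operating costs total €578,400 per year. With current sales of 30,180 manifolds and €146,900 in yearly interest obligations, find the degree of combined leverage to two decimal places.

2.09

At 30,180 units, contribution = 30,180 × €46.12 = €1,391,901.60.
Operating income = contribution − fixed costs = €1,391,901.60 − €578,400 = €813,501.60. Interest = €146,900.00, so EBIT − I = €666,601.60.
Degree of total leverage = total CM / (EBIT − interest) = €1,391,901.60 / €666,601.60 = 2.0881.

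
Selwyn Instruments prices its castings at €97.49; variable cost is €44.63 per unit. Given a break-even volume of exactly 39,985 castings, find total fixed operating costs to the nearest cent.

Each unit contributes €97.49 − €44.63 = €52.86.
Fixed costs = break-even units × CM = 39,985 × €52.86 = €2,113,607.10.

€2,113,607.10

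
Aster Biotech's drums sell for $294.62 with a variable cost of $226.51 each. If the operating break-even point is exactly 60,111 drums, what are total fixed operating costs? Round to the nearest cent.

Unit CM = price − variable cost = $294.62 − $226.51 = $68.11.
Fixed costs = break-even units × CM = 60,111 × $68.11 = $4,094,160.21.

$4,094,160.21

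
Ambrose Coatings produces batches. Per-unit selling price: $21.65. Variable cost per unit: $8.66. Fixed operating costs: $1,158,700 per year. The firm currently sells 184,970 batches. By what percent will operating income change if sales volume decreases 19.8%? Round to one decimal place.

At 184,970 units, contribution = 184,970 × $12.99 = $2,402,760.30.
EBIT = $2,402,760.30 − $1,158,700 = $1,244,060.30.
So DOL = total CM / EBIT = $2,402,760.30 / $1,244,060.30 = 1.9314.
Operating income changes by 1.9314 × -19.8% = -38.2%.

-38.2%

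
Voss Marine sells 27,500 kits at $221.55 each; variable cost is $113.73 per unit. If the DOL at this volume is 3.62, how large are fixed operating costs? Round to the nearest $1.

$2,145,975

Contribution at this volume is 27,500 × $107.82 = $2,965,050.00.
Since DOL = CM ÷ EBIT, EBIT = $2,965,050.00 ÷ 3.62 = $819,074.59.
Fixed costs = CM − EBIT = $2,965,050.00 − $819,074.59 = $2,145,975.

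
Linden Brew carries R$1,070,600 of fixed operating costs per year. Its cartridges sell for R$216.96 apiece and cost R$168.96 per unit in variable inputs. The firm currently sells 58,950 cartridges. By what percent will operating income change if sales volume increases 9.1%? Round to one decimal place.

+14.6%

Total contribution margin = 58,950 × R$48.00 = R$2,829,600.00.
Subtracting fixed costs: EBIT = R$2,829,600.00 − R$1,070,600 = R$1,759,000.00.
DOL = contribution ÷ EBIT = R$2,829,600.00 ÷ R$1,759,000.00 = 1.6086.
So EBIT moves 1.6086 × (+9.1%) = +14.6%.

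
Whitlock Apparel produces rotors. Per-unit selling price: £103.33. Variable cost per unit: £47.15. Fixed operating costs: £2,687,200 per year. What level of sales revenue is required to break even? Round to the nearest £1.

£4,942,477

CM per unit = £103.33 − £47.15 = £56.18; CM ratio = £56.18 / £103.33 = 0.5437.
Break-even revenue = fixed costs × price ÷ CM = £2,687,200 × £103.33 ÷ £56.18 = £4,942,477.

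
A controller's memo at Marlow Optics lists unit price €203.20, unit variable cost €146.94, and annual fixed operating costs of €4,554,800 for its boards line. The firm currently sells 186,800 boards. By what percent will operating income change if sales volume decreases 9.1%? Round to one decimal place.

Total contribution margin = 186,800 × €56.26 = €10,509,368.00.
EBIT = €10,509,368.00 − €4,554,800 = €5,954,568.00.
So DOL = total CM / EBIT = €10,509,368.00 / €5,954,568.00 = 1.7649.
%ΔEBIT = DOL × %ΔSales = 1.7649 × -9.1% = -16.1%.

-16.1%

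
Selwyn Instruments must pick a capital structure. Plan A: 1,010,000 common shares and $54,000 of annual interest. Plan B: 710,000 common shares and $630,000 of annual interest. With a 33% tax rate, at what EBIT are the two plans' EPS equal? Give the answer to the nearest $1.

Set EPS_A = EPS_B: (EBIT − $54,000)(1 − 0.33) ÷ 1,010,000 = (EBIT − $630,000)(1 − 0.33) ÷ 710,000.
Cancelling (1 − t) and cross-multiplying: 710,000·(EBIT − 54,000) = 1,010,000·(EBIT − 630,000).
EBIT × (1,010,000 − 710,000) = 630,000 × 1,010,000 − 54,000 × 710,000 = 597,960,000,000, so EBIT = 597,960,000,000 ÷ 300,000 = 1,993,200.00.

$1,993,200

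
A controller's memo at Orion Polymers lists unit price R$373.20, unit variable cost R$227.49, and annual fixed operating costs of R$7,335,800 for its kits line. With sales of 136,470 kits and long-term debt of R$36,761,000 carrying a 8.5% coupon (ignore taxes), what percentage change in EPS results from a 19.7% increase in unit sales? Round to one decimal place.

+41.6%

At 136,470 units, contribution = 136,470 × R$145.71 = R$19,885,043.70.
Subtracting fixed costs: EBIT = R$19,885,043.70 − R$7,335,800 = R$12,549,243.70.
Interest = R$3,124,685.00, so EBIT − I = R$9,424,558.70.
Degree of combined leverage = contribution ÷ (EBIT − I) = R$19,885,043.70 ÷ R$9,424,558.70 = 2.1099.
%ΔEPS = DCL × %ΔSales = 2.1099 × +19.7% = +41.6%.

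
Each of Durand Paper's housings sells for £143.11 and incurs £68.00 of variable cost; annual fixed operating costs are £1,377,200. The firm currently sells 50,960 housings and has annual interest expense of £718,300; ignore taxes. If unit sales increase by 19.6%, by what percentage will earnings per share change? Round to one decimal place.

+43.3%

At 50,960 units, contribution = 50,960 × £75.11 = £3,827,605.60.
EBIT = £3,827,605.60 − £1,377,200 = £2,450,405.60.
After interest of £718,300.00, pre-tax earnings = £1,732,105.60.
Degree of combined leverage = contribution ÷ (EBIT − I) = £3,827,605.60 ÷ £1,732,105.60 = 2.2098.
EPS therefore changes by 2.2098 × (+19.6%) = +43.3%.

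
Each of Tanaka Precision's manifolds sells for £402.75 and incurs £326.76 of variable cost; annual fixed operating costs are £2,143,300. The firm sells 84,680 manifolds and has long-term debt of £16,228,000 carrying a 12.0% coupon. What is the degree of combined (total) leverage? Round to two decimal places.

2.75

Total contribution margin = 84,680 × £75.99 = £6,434,833.20.
EBIT = £6,434,833.20 − £2,143,300 = £4,291,533.20. Interest = £1,947,360.00.
DOL = £6,434,833.20 ÷ £4,291,533.20 = 1.4994; DFL = £4,291,533.20 ÷ £2,344,173.20 = 1.8307.
DCL = DOL × DFL = 1.4994 × 1.8307 = 2.7450.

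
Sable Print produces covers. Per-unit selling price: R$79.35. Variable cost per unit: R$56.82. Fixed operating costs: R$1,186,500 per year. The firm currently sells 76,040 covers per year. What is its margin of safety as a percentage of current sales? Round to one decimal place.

30.7%

Each unit contributes R$79.35 − R$56.82 = R$22.53. Break-even units = R$1,186,500 ÷ R$22.53 = 52,663.12; break-even revenue = 52,663.12 × R$79.35 = R$4,178,818.24.
Actual sales revenue = 76,040 × R$79.35 = R$6,033,774.00.
Margin of safety = (R$6,033,774.00 − R$4,178,818.24) ÷ R$6,033,774.00 = 30.7%.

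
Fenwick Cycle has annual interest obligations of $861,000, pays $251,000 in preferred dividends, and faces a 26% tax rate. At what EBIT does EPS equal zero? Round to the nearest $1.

$1,200,189

Grossing the preferred dividend up to pre-tax terms: $251,000 / (1 − 0.26) = $339,189.19.
EPS = 0 when EBIT covers interest plus the pre-tax preferred burden: $861,000 + $339,189.19 = $1,200,189.19.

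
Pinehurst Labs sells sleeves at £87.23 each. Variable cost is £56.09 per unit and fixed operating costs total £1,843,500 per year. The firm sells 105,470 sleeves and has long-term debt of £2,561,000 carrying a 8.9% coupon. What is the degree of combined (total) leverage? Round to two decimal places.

Total contribution margin = 105,470 × £31.14 = £3,284,335.80.
Operating income = contribution − fixed costs = £3,284,335.80 − £1,843,500 = £1,440,835.80. Interest = £227,929.00, so EBIT − I = £1,212,906.80.
DCL = contribution ÷ (EBIT − I) = £3,284,335.80 ÷ £1,212,906.80 = 2.7078.

2.71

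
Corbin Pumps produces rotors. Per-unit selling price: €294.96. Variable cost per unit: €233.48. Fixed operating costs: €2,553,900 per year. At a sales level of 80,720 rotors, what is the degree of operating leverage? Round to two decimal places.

At 80,720 units, contribution = 80,720 × €61.48 = €4,962,665.60.
EBIT = €4,962,665.60 − €2,553,900 = €2,408,765.60.
Degree of operating leverage = €4,962,665.60 / €2,408,765.60 = 2.0603.

2.06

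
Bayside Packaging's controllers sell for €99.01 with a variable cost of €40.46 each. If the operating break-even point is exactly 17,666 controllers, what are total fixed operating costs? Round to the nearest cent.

€1,034,344.30

Unit CM = price − variable cost = €99.01 − €40.46 = €58.55.
Since BE = FC / CM, FC = 17,666 × €58.55 = €1,034,344.30.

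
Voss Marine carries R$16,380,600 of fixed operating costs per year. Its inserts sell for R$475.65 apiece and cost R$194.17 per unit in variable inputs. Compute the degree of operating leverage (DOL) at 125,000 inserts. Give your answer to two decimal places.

1.87

At 125,000 units, contribution = 125,000 × R$281.48 = R$35,185,000.00.
Subtracting fixed costs: EBIT = R$35,185,000.00 − R$16,380,600 = R$18,804,400.00.
So DOL = total CM / EBIT = R$35,185,000.00 / R$18,804,400.00 = 1.8711.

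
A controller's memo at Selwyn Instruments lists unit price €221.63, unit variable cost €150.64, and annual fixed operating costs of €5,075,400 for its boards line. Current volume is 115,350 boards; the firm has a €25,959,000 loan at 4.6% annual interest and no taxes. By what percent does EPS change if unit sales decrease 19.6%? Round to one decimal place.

Contribution at this volume is 115,350 × €70.99 = €8,188,696.50.
Operating income = contribution − fixed costs = €8,188,696.50 − €5,075,400 = €3,113,296.50.
Interest = €1,194,114.00, so EBIT − I = €1,919,182.50.
DCL = total CM / (EBIT − I) = €8,188,696.50 / €1,919,182.50 = 4.2668.
EPS therefore changes by 4.2668 × (-19.6%) = -83.6%.

-83.6%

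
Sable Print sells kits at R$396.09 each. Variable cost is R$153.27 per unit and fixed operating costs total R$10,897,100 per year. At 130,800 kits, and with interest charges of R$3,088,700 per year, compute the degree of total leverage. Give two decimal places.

Total contribution margin = 130,800 × R$242.82 = R$31,760,856.00.
Operating income = contribution − fixed costs = R$31,760,856.00 − R$10,897,100 = R$20,863,756.00. Interest = R$3,088,700.00.
DOL = R$31,760,856.00 ÷ R$20,863,756.00 = 1.5223; DFL = R$20,863,756.00 ÷ R$17,775,056.00 = 1.1738.
DCL = DOL × DFL = 1.5223 × 1.1738 = 1.7869.

1.79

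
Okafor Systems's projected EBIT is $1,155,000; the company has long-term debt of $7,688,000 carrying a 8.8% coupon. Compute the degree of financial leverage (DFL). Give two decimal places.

2.41

Interest = $676,544.00.
DFL = EBIT ÷ (EBIT − I) = $1,155,000 ÷ ($1,155,000 − $676,544.00) = $1,155,000 ÷ $478,456.00 = 2.4140.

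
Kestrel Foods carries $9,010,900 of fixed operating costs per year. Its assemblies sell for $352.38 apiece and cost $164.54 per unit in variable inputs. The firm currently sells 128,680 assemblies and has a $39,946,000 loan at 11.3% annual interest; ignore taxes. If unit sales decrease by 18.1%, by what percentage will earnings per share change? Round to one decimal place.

-41.1%

Total contribution margin = 128,680 × $187.84 = $24,171,251.20.
EBIT = $24,171,251.20 − $9,010,900 = $15,160,351.20.
Interest = $4,513,898.00, so EBIT − I = $10,646,453.20.
DCL = total CM / (EBIT − I) = $24,171,251.20 / $10,646,453.20 = 2.2704.
%ΔEPS = DCL × %ΔSales = 2.2704 × -18.1% = -41.1%.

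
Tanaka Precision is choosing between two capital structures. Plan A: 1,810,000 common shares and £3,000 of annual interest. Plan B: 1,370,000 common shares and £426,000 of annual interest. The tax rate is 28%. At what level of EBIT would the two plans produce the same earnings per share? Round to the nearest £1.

£1,743,068

Set EPS_A = EPS_B: (EBIT − £3,000)(1 − 0.28) ÷ 1,810,000 = (EBIT − £426,000)(1 − 0.28) ÷ 1,370,000.
The (1 − t) factor cancels: (EBIT − 3,000) × 1,370,000 = (EBIT − 426,000) × 1,810,000.
Solving, EBIT = (426,000·1,810,000 − 3,000·1,370,000) / (1,810,000 − 1,370,000) = 766,950,000,000 / 440,000 = 1,743,068.18.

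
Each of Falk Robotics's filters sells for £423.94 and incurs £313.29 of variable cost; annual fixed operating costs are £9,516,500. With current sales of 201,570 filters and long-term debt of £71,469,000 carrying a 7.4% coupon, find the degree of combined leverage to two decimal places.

2.97

Total contribution margin = 201,570 × £110.65 = £22,303,720.50.
Subtracting fixed costs: EBIT = £22,303,720.50 − £9,516,500 = £12,787,220.50. Interest = £5,288,706.00, so EBIT − I = £7,498,514.50.
DCL = contribution ÷ (EBIT − I) = £22,303,720.50 ÷ £7,498,514.50 = 2.9744.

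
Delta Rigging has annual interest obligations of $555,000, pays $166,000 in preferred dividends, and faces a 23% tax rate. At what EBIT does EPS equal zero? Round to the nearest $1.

Grossing the preferred dividend up to pre-tax terms: $166,000 / (1 − 0.23) = $215,584.42.
Financial break-even EBIT = interest + D_p ÷ (1 − t) = $555,000 + $215,584.42 = $770,584.42.

$770,584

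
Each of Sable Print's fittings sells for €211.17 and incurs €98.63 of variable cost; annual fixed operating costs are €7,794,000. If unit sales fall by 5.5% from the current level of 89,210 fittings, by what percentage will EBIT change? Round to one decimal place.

Total contribution margin = 89,210 × €112.54 = €10,039,693.40.
Operating income = contribution − fixed costs = €10,039,693.40 − €7,794,000 = €2,245,693.40.
DOL = contribution ÷ EBIT = €10,039,693.40 ÷ €2,245,693.40 = 4.4706.
Operating income changes by 4.4706 × -5.5% = -24.6%.

-24.6%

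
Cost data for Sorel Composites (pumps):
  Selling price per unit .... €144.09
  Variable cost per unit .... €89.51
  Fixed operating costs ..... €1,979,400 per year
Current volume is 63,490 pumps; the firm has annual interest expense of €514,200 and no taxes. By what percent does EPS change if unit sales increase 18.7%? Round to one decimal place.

+66.7%

Contribution at this volume is 63,490 × €54.58 = €3,465,284.20.
Operating income = contribution − fixed costs = €3,465,284.20 − €1,979,400 = €1,485,884.20.
Interest = €514,200.00, so EBIT − I = €971,684.20.
Degree of combined leverage = contribution ÷ (EBIT − I) = €3,465,284.20 ÷ €971,684.20 = 3.5663.
%ΔEPS = DCL × %ΔSales = 3.5663 × +18.7% = +66.7%.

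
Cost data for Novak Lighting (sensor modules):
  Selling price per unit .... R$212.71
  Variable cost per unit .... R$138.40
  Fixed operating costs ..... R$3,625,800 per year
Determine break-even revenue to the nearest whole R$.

CM per unit = R$212.71 − R$138.40 = R$74.31; CM ratio = R$74.31 / R$212.71 = 0.3493.
Break-even revenue = fixed costs × price ÷ CM = R$3,625,800 × R$212.71 ÷ R$74.31 = R$10,378,737.

R$10,378,737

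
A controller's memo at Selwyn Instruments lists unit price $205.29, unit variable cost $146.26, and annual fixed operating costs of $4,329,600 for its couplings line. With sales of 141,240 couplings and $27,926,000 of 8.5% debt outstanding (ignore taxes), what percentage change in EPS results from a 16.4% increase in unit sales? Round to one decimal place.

+83.7%

At 141,240 units, contribution = 141,240 × $59.03 = $8,337,397.20.
Operating income = contribution − fixed costs = $8,337,397.20 − $4,329,600 = $4,007,797.20.
After interest of $2,373,710.00, pre-tax earnings = $1,634,087.20.
Degree of combined leverage = contribution ÷ (EBIT − I) = $8,337,397.20 ÷ $1,634,087.20 = 5.1022.
%ΔEPS = DCL × %ΔSales = 5.1022 × +16.4% = +83.7%.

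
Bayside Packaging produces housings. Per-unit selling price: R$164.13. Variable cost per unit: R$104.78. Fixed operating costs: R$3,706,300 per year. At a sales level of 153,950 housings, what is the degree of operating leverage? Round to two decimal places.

1.68

Total contribution margin = 153,950 × R$59.35 = R$9,136,932.50.
EBIT = R$9,136,932.50 − R$3,706,300 = R$5,430,632.50.
DOL = contribution ÷ EBIT = R$9,136,932.50 ÷ R$5,430,632.50 = 1.6825.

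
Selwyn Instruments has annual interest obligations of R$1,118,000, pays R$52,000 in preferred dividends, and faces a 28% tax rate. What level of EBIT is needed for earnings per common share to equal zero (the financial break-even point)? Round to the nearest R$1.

Preferred dividends are paid after tax, so their pre-tax equivalent is R$52,000 ÷ (1 − 0.28) = R$72,222.22.
EPS = 0 when EBIT covers interest plus the pre-tax preferred burden: R$1,118,000 + R$72,222.22 = R$1,190,222.22.

R$1,190,222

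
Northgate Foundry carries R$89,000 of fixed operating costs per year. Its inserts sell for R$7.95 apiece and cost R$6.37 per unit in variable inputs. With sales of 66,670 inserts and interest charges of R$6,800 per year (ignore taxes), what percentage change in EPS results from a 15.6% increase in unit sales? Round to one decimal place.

Contribution at this volume is 66,670 × R$1.58 = R$105,338.60.
Subtracting fixed costs: EBIT = R$105,338.60 − R$89,000 = R$16,338.60.
After interest of R$6,800.00, pre-tax earnings = R$9,538.60.
Degree of combined leverage = contribution ÷ (EBIT − I) = R$105,338.60 ÷ R$9,538.60 = 11.0434.
EPS therefore changes by 11.0434 × (+15.6%) = +172.3%.

+172.3%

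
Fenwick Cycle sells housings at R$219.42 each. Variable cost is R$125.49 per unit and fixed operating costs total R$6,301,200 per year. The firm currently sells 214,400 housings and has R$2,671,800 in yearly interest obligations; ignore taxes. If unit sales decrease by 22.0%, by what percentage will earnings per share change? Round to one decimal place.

Contribution at this volume is 214,400 × R$93.93 = R$20,138,592.00.
EBIT = R$20,138,592.00 − R$6,301,200 = R$13,837,392.00.
Interest = R$2,671,800.00, so EBIT − I = R$11,165,592.00.
Degree of combined leverage = contribution ÷ (EBIT − I) = R$20,138,592.00 ÷ R$11,165,592.00 = 1.8036.
EPS therefore changes by 1.8036 × (-22.0%) = -39.7%.

-39.7%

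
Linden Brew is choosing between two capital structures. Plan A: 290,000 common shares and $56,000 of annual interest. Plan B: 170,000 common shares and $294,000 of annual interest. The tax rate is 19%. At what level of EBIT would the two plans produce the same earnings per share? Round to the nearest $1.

Set EPS_A = EPS_B: (EBIT − $56,000)(1 − 0.19) ÷ 290,000 = (EBIT − $294,000)(1 − 0.19) ÷ 170,000.
The (1 − t) factor cancels: (EBIT − 56,000) × 170,000 = (EBIT − 294,000) × 290,000.
Solving, EBIT = (294,000·290,000 − 56,000·170,000) / (290,000 − 170,000) = 75,740,000,000 / 120,000 = 631,166.67.

$631,167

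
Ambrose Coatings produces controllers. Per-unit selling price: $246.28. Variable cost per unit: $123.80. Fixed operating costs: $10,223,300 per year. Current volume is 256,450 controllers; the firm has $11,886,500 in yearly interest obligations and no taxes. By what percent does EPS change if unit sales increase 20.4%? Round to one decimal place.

+68.9%

At 256,450 units, contribution = 256,450 × $122.48 = $31,409,996.00.
Operating income = contribution − fixed costs = $31,409,996.00 − $10,223,300 = $21,186,696.00.
Interest = $11,886,500.00, so EBIT − I = $9,300,196.00.
Degree of combined leverage = contribution ÷ (EBIT − I) = $31,409,996.00 ÷ $9,300,196.00 = 3.3773.
%ΔEPS = DCL × %ΔSales = 3.3773 × +20.4% = +68.9%.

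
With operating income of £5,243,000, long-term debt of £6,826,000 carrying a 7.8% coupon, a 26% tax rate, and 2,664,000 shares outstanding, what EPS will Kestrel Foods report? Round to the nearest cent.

Interest = £532,428.00, so EBT = £5,243,000 − £532,428.00 = £4,710,572.00.
After tax at 26%: net income = £4,710,572.00 × 0.74 = £3,485,823.28.
EPS = £3,485,823.28 ÷ 2,664,000 = £1.31.

£1.31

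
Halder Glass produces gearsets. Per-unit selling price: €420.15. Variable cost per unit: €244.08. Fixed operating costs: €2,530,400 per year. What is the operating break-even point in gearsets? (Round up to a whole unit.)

14,372 gearsets

Each unit contributes €420.15 − €244.08 = €176.07.
Break-even Q = €2,530,400 / €176.07 = 14,371.56 → 14,372 gearsets.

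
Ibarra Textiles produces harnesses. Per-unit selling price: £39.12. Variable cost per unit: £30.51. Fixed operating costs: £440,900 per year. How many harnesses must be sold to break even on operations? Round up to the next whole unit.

Contribution margin per unit = £39.12 − £30.51 = £8.61.
Units to break even: £440,900 ÷ £8.61 = 51,207.90, rounded up to 51,208.

51,208 harnesses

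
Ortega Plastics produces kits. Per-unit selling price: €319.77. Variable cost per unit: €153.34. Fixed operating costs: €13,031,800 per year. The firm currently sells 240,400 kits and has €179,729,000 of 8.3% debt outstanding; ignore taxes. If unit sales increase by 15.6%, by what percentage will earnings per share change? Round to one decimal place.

Total contribution margin = 240,400 × €166.43 = €40,009,772.00.
Operating income = contribution − fixed costs = €40,009,772.00 − €13,031,800 = €26,977,972.00.
After interest of €14,917,507.00, pre-tax earnings = €12,060,465.00.
Degree of combined leverage = contribution ÷ (EBIT − I) = €40,009,772.00 ÷ €12,060,465.00 = 3.3174.
EPS therefore changes by 3.3174 × (+15.6%) = +51.8%.

+51.8%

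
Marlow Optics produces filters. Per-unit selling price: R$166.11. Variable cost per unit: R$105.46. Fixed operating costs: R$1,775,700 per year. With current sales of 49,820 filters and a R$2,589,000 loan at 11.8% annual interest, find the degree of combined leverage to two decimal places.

3.21

Total contribution margin = 49,820 × R$60.65 = R$3,021,583.00.
EBIT = R$3,021,583.00 − R$1,775,700 = R$1,245,883.00. Interest = R$305,502.00, so EBIT − I = R$940,381.00.
Degree of total leverage = total CM / (EBIT − interest) = R$3,021,583.00 / R$940,381.00 = 3.2131.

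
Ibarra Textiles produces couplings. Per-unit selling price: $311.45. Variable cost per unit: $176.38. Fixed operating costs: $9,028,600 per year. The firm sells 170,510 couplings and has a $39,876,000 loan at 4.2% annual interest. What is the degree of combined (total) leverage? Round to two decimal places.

1.87

At 170,510 units, contribution = 170,510 × $135.07 = $23,030,785.70.
Subtracting fixed costs: EBIT = $23,030,785.70 − $9,028,600 = $14,002,185.70. Interest = $1,674,792.00, so EBIT − I = $12,327,393.70.
DCL = contribution ÷ (EBIT − I) = $23,030,785.70 ÷ $12,327,393.70 = 1.8683.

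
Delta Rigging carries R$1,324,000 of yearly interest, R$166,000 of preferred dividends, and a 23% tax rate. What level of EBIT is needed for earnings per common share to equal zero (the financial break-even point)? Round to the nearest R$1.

Preferred dividends are paid after tax, so their pre-tax equivalent is R$166,000 ÷ (1 − 0.23) = R$215,584.42.
EPS = 0 when EBIT covers interest plus the pre-tax preferred burden: R$1,324,000 + R$215,584.42 = R$1,539,584.42.

R$1,539,584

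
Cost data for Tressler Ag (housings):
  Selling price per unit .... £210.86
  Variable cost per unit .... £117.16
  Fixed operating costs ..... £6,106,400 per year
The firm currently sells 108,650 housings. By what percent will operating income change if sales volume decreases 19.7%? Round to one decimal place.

Total contribution margin = 108,650 × £93.70 = £10,180,505.00.
Operating income = contribution − fixed costs = £10,180,505.00 − £6,106,400 = £4,074,105.00.
Degree of operating leverage = £10,180,505.00 / £4,074,105.00 = 2.4988.
So EBIT moves 2.4988 × (-19.7%) = -49.2%.

-49.2%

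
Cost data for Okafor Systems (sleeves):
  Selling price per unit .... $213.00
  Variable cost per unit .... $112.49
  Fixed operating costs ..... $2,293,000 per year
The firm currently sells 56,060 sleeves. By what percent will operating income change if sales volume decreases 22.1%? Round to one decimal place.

Contribution at this volume is 56,060 × $100.51 = $5,634,590.60.
Subtracting fixed costs: EBIT = $5,634,590.60 − $2,293,000 = $3,341,590.60.
Degree of operating leverage = $5,634,590.60 / $3,341,590.60 = 1.6862.
%ΔEBIT = DOL × %ΔSales = 1.6862 × -22.1% = -37.3%.

-37.3%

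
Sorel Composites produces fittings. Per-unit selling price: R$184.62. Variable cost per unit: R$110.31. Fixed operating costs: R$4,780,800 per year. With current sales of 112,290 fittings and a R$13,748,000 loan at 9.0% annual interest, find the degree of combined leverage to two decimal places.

Contribution at this volume is 112,290 × R$74.31 = R$8,344,269.90.
Operating income = contribution − fixed costs = R$8,344,269.90 − R$4,780,800 = R$3,563,469.90. Interest = R$1,237,320.00, so EBIT − I = R$2,326,149.90.
DCL = contribution ÷ (EBIT − I) = R$8,344,269.90 ÷ R$2,326,149.90 = 3.5872.

3.59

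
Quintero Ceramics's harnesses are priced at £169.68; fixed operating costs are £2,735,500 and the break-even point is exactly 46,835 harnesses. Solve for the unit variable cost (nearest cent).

Contribution per unit must be FC / Q = £2,735,500 / 46,835 = £58.4072.
Hence VC = price − CM = £169.68 − £58.4072 = £111.27.

£111.27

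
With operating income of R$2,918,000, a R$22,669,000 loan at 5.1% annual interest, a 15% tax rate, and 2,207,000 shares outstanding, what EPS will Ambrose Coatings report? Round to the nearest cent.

R$0.68

Interest = R$1,156,119.00, so EBT = R$2,918,000 − R$1,156,119.00 = R$1,761,881.00.
After tax at 15%: net income = R$1,761,881.00 × 0.85 = R$1,497,598.85.
Per share: R$1,497,598.85 / 2,207,000 shares = R$0.68.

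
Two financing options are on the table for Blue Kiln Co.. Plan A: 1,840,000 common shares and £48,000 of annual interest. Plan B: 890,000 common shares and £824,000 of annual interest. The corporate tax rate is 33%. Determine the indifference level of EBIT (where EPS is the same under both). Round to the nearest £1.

At indifference, (EBIT − 48,000)(1 − t)/1,840,000 = (EBIT − 824,000)(1 − t)/890,000.
The (1 − t) factor cancels: (EBIT − 48,000) × 890,000 = (EBIT − 824,000) × 1,840,000.
EBIT × (1,840,000 − 890,000) = 824,000 × 1,840,000 − 48,000 × 890,000 = 1,473,440,000,000, so EBIT = 1,473,440,000,000 ÷ 950,000 = 1,550,989.47.

£1,550,989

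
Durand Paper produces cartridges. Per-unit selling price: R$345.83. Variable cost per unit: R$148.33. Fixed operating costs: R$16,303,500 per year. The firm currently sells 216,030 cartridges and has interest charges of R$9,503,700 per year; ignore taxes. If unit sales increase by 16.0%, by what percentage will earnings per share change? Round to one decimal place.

+40.5%

Total contribution margin = 216,030 × R$197.50 = R$42,665,925.00.
Subtracting fixed costs: EBIT = R$42,665,925.00 − R$16,303,500 = R$26,362,425.00.
After interest of R$9,503,700.00, pre-tax earnings = R$16,858,725.00.
DCL = total CM / (EBIT − I) = R$42,665,925.00 / R$16,858,725.00 = 2.5308.
%ΔEPS = DCL × %ΔSales = 2.5308 × +16.0% = +40.5%.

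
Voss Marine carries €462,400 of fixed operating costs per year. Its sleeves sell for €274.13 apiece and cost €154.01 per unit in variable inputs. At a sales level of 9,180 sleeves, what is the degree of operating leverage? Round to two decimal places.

Total contribution margin = 9,180 × €120.12 = €1,102,701.60.
EBIT = €1,102,701.60 − €462,400 = €640,301.60.
Degree of operating leverage = €1,102,701.60 / €640,301.60 = 1.7222.

1.72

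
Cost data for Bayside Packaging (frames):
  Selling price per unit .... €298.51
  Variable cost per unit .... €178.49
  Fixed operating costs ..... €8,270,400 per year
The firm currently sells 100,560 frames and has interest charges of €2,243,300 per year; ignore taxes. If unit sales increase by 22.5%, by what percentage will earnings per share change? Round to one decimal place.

+174.6%

Contribution at this volume is 100,560 × €120.02 = €12,069,211.20.
EBIT = €12,069,211.20 − €8,270,400 = €3,798,811.20.
Interest = €2,243,300.00, so EBIT − I = €1,555,511.20.
DCL = total CM / (EBIT − I) = €12,069,211.20 / €1,555,511.20 = 7.7590.
EPS therefore changes by 7.7590 × (+22.5%) = +174.6%.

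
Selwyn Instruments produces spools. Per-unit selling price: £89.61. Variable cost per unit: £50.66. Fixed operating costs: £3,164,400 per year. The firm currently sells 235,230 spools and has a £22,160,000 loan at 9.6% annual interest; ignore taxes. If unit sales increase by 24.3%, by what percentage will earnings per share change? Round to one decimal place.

+57.5%

Contribution at this volume is 235,230 × £38.95 = £9,162,208.50.
Subtracting fixed costs: EBIT = £9,162,208.50 − £3,164,400 = £5,997,808.50.
Interest = £2,127,360.00, so EBIT − I = £3,870,448.50.
DCL = total CM / (EBIT − I) = £9,162,208.50 / £3,870,448.50 = 2.3672.
EPS therefore changes by 2.3672 × (+24.3%) = +57.5%.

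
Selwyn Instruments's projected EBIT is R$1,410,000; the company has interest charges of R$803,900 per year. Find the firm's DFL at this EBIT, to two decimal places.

2.33

Annual interest charges come to R$803,900.00.
DFL = EBIT ÷ (EBIT − I) = R$1,410,000 ÷ (R$1,410,000 − R$803,900.00) = R$1,410,000 ÷ R$606,100.00 = 2.3263.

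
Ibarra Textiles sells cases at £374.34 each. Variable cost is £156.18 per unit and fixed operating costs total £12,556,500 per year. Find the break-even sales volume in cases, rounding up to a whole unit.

Unit CM = price − variable cost = £374.34 − £156.18 = £218.16.
Break-even Q = £12,556,500 / £218.16 = 57,556.38 → 57,557 cases.

57,557 cases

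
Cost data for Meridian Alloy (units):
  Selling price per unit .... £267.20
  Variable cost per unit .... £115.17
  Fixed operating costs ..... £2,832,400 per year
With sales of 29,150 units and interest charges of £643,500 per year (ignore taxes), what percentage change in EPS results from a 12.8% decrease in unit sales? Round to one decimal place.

-59.4%

Total contribution margin = 29,150 × £152.03 = £4,431,674.50.
Subtracting fixed costs: EBIT = £4,431,674.50 − £2,832,400 = £1,599,274.50.
Interest = £643,500.00, so EBIT − I = £955,774.50.
DCL = total CM / (EBIT − I) = £4,431,674.50 / £955,774.50 = 4.6367.
EPS therefore changes by 4.6367 × (-12.8%) = -59.4%.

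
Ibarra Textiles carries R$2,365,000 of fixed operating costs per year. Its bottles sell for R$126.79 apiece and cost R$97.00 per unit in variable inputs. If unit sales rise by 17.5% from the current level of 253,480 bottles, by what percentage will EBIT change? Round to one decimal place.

+25.5%

Total contribution margin = 253,480 × R$29.79 = R$7,551,169.20.
Subtracting fixed costs: EBIT = R$7,551,169.20 − R$2,365,000 = R$5,186,169.20.
So DOL = total CM / EBIT = R$7,551,169.20 / R$5,186,169.20 = 1.4560.
Operating income changes by 1.4560 × +17.5% = +25.5%.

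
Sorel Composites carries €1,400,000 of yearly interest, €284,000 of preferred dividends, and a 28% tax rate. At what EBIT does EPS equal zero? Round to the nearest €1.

Preferred dividends are paid after tax, so their pre-tax equivalent is €284,000 ÷ (1 − 0.28) = €394,444.44.
Financial break-even EBIT = interest + D_p ÷ (1 − t) = €1,400,000 + €394,444.44 = €1,794,444.44.

€1,794,444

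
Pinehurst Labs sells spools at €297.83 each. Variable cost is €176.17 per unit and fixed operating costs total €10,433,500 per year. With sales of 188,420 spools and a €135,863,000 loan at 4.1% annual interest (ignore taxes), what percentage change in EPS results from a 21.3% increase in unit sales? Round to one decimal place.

+70.6%

Contribution at this volume is 188,420 × €121.66 = €22,923,177.20.
Subtracting fixed costs: EBIT = €22,923,177.20 − €10,433,500 = €12,489,677.20.
After interest of €5,570,383.00, pre-tax earnings = €6,919,294.20.
DCL = total CM / (EBIT − I) = €22,923,177.20 / €6,919,294.20 = 3.3129.
%ΔEPS = DCL × %ΔSales = 3.3129 × +21.3% = +70.6%.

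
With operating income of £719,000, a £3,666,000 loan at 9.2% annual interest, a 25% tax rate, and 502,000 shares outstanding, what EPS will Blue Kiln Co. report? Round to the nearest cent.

£0.57

Interest = £337,272.00, so EBT = £719,000 − £337,272.00 = £381,728.00.
Net income = £381,728.00 × (1 − 0.25) = £286,296.00.
EPS = £286,296.00 ÷ 502,000 = £0.57.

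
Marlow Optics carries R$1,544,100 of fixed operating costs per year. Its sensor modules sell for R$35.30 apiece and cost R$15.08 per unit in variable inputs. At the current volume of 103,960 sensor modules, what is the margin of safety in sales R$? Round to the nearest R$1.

R$974,104

Each unit contributes R$35.30 − R$15.08 = R$20.22. Break-even units = R$1,544,100 ÷ R$20.22 = 76,364.99; break-even revenue = 76,364.99 × R$35.30 = R$2,695,683.98.
Current sales = 103,960 × R$35.30 = R$3,669,788.00.
Margin of safety = R$3,669,788.00 − R$2,695,683.98 = R$974,104.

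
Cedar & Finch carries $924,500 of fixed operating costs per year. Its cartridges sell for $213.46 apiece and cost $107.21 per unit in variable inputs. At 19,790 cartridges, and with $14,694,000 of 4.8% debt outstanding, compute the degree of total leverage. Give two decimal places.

4.45

Contribution at this volume is 19,790 × $106.25 = $2,102,687.50.
EBIT = $2,102,687.50 − $924,500 = $1,178,187.50. Interest = $705,312.00.
DOL = $2,102,687.50 ÷ $1,178,187.50 = 1.7847; DFL = $1,178,187.50 ÷ $472,875.50 = 2.4915.
Combined leverage = 1.7847 × 2.4915 = 4.4466.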